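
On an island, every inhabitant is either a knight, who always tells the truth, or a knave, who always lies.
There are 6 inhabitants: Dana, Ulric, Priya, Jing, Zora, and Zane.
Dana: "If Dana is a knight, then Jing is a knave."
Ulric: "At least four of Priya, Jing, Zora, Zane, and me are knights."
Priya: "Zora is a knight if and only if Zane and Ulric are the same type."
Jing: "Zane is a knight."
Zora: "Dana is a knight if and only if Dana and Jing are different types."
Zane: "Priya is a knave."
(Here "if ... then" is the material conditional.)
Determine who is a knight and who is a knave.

Knights: Dana, Priya, and Zora. Knaves: Ulric, Jing, and Zane.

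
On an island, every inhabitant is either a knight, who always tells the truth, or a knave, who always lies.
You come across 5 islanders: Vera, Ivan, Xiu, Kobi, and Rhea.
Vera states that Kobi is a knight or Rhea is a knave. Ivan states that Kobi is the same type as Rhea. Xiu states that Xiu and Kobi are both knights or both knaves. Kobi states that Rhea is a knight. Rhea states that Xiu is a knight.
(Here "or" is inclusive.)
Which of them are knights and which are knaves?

Vera is a knight, Ivan is a knight, Xiu is a knight, Kobi is a knight, and Rhea is a knight.

Vera is a knight, and the claim "Kobi is a knight or Rhea is a knave" is indeed True.
Ivan is a knight, and the claim "Kobi is the same type as Rhea" is indeed True.
As a knight, Xiu's statement "Xiu and Kobi are both knights or both knaves" should be True; it is.
Kobi is a knight, so "Rhea is a knight" must be True — and it is.
Since Rhea is a knight, "Xiu is a knight" needs to be True, which holds.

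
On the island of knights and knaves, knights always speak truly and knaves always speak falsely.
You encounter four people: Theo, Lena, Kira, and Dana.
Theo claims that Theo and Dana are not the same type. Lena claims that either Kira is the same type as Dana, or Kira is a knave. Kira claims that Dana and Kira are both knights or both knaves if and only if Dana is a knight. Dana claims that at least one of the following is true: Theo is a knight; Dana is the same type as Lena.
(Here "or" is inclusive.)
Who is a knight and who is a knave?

Theo is a knave, Lena is a knight, Kira is a knave, and Dana is a knave.

Theo is a knave, so "Theo and Dana are not the same type" must be false — and it is.
Lena is a knight, and the claim "either Kira is the same type as Dana, or Kira is a knave" is indeed True.
Since Kira is a knave, "Dana and Kira are both knights or both knaves if and only if Dana is a knight" needs to be false, which holds.
Dana (knave): "at least one of the following is true: Theo is a knight; Dana is the same type as Lena" — false. ✓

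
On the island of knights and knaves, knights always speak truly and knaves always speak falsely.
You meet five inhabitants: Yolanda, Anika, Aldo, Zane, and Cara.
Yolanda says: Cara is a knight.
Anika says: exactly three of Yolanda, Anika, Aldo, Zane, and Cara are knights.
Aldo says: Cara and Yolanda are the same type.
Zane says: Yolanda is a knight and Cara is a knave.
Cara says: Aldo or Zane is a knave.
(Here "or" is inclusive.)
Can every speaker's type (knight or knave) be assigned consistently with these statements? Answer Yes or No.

No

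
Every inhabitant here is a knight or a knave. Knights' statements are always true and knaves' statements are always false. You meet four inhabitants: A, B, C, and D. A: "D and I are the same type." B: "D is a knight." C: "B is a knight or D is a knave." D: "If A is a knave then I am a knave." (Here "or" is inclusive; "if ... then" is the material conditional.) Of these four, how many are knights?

4

The unique consistent assignment is A=knight, B=knight, C=knight, D=knight.
That has 4 knights.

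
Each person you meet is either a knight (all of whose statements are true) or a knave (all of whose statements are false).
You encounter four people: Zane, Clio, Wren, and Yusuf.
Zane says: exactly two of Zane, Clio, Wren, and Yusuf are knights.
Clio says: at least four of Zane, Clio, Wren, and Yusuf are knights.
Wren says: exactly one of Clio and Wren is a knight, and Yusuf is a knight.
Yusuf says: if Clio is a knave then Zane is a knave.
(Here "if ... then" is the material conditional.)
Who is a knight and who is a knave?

Zane (knave): "exactly two of Zane, Clio, Wren, and Yusuf are knights" — False. ✓
As a knave, Clio's statement "at least four of Zane, Clio, Wren, and Yusuf are knights" should be False; it is.
As a knave, Wren's statement "exactly one of Clio and Wren is a knight, and Yusuf is a knight" should be False; it is.
As a knight, Yusuf's statement "if Clio is a knave then Zane is a knave" should be True; it is.

Zane is a knave, Clio is a knave, Wren is a knave, and Yusuf is a knight.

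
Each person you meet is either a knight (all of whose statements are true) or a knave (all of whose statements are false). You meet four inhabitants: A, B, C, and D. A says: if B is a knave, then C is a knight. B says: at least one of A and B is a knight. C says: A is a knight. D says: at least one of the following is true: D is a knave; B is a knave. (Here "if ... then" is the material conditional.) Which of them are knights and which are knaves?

A (knave): "if B is a knave, then C is a knight" — False. ✓
As a knave, B's statement "at least one of A and B is a knight" should be False; it is.
C is a knave; "A is a knight" is False, as required.
D is a knight, and the claim "at least one of the following is true: D is a knave; B is a knave" is indeed true.

A is a knave, B is a knave, C is a knave, and D is a knight.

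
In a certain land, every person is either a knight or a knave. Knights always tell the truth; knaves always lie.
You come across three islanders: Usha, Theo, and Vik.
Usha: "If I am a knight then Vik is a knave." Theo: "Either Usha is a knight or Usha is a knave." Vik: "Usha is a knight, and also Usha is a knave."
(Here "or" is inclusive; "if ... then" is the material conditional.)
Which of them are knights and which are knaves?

Usha is a knight, Theo is a knight, and Vik is a knave.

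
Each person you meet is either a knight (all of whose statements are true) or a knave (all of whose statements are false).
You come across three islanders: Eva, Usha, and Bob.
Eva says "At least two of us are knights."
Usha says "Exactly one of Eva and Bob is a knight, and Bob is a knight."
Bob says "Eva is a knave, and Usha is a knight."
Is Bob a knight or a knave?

Bob is a knave.

Consistent assignments: {Eva=knave, Usha=knave, Bob=knave}
In every consistent assignment, Bob is a knave.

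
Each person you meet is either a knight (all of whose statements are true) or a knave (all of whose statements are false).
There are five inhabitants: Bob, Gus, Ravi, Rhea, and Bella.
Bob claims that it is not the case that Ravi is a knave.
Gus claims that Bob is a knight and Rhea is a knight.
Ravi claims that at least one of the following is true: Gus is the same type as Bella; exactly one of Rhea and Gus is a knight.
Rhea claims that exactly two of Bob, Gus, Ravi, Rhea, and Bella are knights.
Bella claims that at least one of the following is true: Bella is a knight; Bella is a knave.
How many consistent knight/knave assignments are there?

Consistent assignments:
  Bob=knave, Gus=knave, Ravi=knave, Rhea=knave, Bella=knight

1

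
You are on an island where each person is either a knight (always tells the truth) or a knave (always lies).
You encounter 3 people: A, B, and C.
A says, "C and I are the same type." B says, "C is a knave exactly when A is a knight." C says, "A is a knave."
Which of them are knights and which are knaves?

A is a knave, B is a knight, and C is a knight.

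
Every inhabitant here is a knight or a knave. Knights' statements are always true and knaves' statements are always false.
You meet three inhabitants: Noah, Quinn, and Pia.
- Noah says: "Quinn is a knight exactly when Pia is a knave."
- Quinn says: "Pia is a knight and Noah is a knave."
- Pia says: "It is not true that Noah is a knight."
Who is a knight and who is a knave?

Noah is a knave, Quinn is a knight, and Pia is a knight.

Suppose Noah is a knight. Then Noah's statement "Quinn is a knight exactly when Pia is a knave" would have to be true. Checking the 4 ways to assign the others, none is consistent with every speaker.
(For instance, with Quinn=knight, Pia=knight, Noah's claim "Quinn is a knight exactly when Pia is a knave" comes out false where it would need to be true.)
So Noah must be a knave, making "Quinn is a knight exactly when Pia is a knave" false. Taking Noah=knave, Quinn=knight, Pia=knight, each remaining statement checks out:
  Quinn (knight): "Pia is a knight and Noah is a knave" — true. ✓
  Pia (knight): "it is not true that Noah is a knight" — true. ✓
This is the unique consistent assignment.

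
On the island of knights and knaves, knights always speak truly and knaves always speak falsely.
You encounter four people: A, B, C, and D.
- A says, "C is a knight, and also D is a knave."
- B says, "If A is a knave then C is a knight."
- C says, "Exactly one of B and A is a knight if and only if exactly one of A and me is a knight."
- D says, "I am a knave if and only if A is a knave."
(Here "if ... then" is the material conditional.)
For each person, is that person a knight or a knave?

Knights: A, B, and C. Knaves: D.

Suppose A is a knave. Then A's statement "C is a knight, and also D is a knave" would have to be false. Checking the 8 ways to assign the others, none is consistent with every speaker.
(For instance, with B=knight, C=knight, D=knave, A's claim "C is a knight, and also D is a knave" comes out true where it would need to be false.)
So A must be a knight, making "C is a knight, and also D is a knave" true. Taking A=knight, B=knight, C=knight, D=knave, each remaining statement checks out:
  B (knight): "if A is a knave then C is a knight" — true. ✓
  C (knight): "exactly one of B and A is a knight if and only if exactly one of A and me is a knight" — true. ✓
  D (knave): "I am a knave if and only if A is a knave" — false. ✓
This is the unique consistent assignment.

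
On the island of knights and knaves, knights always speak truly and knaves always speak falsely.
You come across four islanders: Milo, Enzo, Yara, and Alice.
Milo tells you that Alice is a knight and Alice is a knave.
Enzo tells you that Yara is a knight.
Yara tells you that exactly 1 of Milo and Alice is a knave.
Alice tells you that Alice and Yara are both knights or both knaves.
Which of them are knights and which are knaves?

Suppose Milo is a knight. Then Milo's statement "Alice is a knight and Alice is a knave" would have to be true. Checking the 8 ways to assign the others, none is consistent with every speaker.
(For instance, with Enzo=knight, Yara=knight, Alice=knight, Milo's claim "Alice is a knight and Alice is a knave" comes out false where it would need to be true.)
So Milo must be a knave, making "Alice is a knight and Alice is a knave" false. Taking Milo=knave, Enzo=knight, Yara=knight, Alice=knight, each remaining statement checks out:
  Enzo (knight): "Yara is a knight" — true. ✓
  Yara (knight): "exactly 1 of Milo and Alice is a knave" — true. ✓
  Alice (knight): "Alice and Yara are both knights or both knaves" — true. ✓
This is the unique consistent assignment.

Knights: Enzo, Yara, and Alice. Knaves: Milo.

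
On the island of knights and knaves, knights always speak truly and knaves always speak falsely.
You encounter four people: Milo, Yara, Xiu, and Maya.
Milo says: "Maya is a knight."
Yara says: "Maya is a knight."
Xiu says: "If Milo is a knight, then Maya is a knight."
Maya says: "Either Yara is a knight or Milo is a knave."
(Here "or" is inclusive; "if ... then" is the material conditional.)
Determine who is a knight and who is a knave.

Milo is a knight, Yara is a knight, Xiu is a knight, and Maya is a knight.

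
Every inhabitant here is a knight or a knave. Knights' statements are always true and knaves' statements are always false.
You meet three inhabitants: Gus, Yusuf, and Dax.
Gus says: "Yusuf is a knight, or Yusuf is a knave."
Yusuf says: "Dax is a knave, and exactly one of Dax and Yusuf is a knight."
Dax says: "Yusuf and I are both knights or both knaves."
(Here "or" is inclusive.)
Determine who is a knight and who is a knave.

Since Gus is a knight, "Yusuf is a knight, or Yusuf is a knave" needs to be True, which holds.
Yusuf is a knight; "Dax is a knave, and exactly one of Dax and Yusuf is a knight" is True, as required.
Dax is a knave, so "Yusuf and I are both knights or both knaves" must be False — and it is.

Knights: Gus and Yusuf. Knaves: Dax.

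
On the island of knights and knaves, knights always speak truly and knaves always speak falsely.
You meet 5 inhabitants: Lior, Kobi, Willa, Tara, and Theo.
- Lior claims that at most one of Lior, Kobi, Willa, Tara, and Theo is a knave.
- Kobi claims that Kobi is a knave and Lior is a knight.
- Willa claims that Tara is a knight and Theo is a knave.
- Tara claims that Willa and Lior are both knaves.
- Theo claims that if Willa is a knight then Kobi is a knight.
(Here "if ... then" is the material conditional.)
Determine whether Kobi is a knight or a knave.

Kobi is a knave.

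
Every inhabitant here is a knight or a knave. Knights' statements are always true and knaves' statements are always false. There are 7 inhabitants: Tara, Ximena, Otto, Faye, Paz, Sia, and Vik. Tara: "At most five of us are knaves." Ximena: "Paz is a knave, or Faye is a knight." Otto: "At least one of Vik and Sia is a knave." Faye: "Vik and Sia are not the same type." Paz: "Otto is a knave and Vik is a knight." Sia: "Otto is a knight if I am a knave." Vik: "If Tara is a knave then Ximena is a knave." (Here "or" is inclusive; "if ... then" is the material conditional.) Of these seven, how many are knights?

The unique consistent assignment is Tara=knight, Ximena=knave, Otto=knave, Faye=knave, Paz=knight, Sia=knight, Vik=knight.
That has 4 knights.

4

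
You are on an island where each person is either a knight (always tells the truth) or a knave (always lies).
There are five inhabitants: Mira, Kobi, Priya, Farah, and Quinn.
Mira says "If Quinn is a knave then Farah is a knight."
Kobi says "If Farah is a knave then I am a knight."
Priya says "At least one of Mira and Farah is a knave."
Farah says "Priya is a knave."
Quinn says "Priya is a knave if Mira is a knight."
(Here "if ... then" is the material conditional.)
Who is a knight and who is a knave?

Mira is a knight, Kobi is a knight, Priya is a knave, Farah is a knight, and Quinn is a knight.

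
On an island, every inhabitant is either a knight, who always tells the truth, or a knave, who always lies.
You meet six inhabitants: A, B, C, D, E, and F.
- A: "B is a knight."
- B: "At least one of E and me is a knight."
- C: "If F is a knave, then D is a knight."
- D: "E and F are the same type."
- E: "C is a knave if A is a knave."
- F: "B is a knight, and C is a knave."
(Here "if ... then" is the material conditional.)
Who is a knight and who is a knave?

A is a knave, B is a knave, C is a knight, D is a knight, E is a knave, and F is a knave.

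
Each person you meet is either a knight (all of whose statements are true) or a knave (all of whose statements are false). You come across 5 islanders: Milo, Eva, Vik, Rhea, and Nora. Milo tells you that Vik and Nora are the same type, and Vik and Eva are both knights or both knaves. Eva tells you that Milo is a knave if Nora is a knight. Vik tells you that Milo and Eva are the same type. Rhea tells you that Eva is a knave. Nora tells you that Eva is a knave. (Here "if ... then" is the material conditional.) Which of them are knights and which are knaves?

Knights: Eva. Knaves: Milo, Vik, Rhea, and Nora.

Milo is a knave, so "Vik and Nora are the same type, and Vik and Eva are both knights or both knaves" must be False — and it is.
Since Eva is a knight, "Milo is a knave if Nora is a knight" needs to be true, which holds.
Vik is a knave; "Milo and Eva are the same type" is False, as required.
Rhea is a knave, so "Eva is a knave" must be False — and it is.
Nora is a knave, and the claim "Eva is a knave" is indeed False.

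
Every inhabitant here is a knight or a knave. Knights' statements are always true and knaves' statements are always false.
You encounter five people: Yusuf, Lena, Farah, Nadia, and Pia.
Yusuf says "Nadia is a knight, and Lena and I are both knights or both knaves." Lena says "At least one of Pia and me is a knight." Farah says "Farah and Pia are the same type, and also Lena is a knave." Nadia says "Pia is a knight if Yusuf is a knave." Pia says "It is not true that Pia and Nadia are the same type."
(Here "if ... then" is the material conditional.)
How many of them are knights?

1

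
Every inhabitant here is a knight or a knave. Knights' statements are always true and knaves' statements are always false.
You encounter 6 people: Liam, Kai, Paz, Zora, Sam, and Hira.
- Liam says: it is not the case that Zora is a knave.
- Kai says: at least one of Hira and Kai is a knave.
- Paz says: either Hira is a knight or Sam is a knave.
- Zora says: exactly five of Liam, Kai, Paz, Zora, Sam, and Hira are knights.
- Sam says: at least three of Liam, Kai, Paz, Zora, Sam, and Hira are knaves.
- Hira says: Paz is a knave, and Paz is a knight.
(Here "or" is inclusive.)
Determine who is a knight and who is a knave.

Knights: Kai and Sam. Knaves: Liam, Paz, Zora, and Hira.

Since Liam is a knave, "it is not the case that Zora is a knave" needs to be false, which holds.
Kai is a knight, and the claim "at least one of Hira and Kai is a knave" is indeed true.
Since Paz is a knave, "either Hira is a knight or Sam is a knave" needs to be false, which holds.
Zora is a knave, so "exactly five of Liam, Kai, Paz, Zora, Sam, and Hira are knights" must be false — and it is.
Sam is a knight, and the claim "at least three of Liam, Kai, Paz, Zora, Sam, and Hira are knaves" is indeed true.
Hira is a knave, so "Paz is a knave, and Paz is a knight" must be false — and it is.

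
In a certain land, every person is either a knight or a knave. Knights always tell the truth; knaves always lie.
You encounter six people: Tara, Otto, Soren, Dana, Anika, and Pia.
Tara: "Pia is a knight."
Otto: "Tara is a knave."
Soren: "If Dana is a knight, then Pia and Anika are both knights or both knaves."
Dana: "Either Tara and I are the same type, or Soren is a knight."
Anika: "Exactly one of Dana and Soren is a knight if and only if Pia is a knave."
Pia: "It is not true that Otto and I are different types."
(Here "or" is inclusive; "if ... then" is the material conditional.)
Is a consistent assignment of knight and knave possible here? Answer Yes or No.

Yes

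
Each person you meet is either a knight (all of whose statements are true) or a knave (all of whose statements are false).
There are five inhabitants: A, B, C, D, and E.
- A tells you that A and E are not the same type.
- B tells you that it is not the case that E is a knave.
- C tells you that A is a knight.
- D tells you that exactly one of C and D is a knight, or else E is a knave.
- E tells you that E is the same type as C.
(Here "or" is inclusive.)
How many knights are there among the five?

The unique consistent assignment is A=knight, B=knave, C=knight, D=knight, E=knave.
That has 3 knights.

3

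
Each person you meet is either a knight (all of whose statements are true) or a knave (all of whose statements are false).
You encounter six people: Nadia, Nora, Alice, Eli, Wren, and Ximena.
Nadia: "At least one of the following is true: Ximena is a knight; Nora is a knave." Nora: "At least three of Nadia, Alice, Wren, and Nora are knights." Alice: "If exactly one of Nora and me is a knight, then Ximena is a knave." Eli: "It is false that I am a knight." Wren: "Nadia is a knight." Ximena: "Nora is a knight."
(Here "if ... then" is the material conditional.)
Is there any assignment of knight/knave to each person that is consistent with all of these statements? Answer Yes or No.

Checking all 64 assignments, each has at least one speaker whose statement's truth value contradicts their type.

No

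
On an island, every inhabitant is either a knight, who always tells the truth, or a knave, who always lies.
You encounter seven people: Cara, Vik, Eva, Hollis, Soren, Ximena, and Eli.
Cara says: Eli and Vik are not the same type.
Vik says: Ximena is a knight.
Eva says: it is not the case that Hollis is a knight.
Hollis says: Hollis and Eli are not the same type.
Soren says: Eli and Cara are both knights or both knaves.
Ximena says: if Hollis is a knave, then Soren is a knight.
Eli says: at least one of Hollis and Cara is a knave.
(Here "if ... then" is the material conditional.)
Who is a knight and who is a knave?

Knights: Cara, Vik, Hollis, and Ximena. Knaves: Eva, Soren, and Eli.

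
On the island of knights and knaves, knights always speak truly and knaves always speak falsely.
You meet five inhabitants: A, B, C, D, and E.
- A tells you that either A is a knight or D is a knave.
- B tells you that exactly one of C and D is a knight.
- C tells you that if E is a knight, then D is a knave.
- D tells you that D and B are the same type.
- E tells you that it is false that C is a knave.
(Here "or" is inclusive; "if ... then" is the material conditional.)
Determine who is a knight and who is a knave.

A is a knight; "either A is a knight or D is a knave" is True, as required.
As a knight, B's statement "exactly one of C and D is a knight" should be True; it is.
C is a knight, and the claim "if E is a knight, then D is a knave" is indeed True.
D is a knave, so "D and B are the same type" must be False — and it is.
As a knight, E's statement "it is false that C is a knave" should be True; it is.

A is a knight, B is a knight, C is a knight, D is a knave, and E is a knight.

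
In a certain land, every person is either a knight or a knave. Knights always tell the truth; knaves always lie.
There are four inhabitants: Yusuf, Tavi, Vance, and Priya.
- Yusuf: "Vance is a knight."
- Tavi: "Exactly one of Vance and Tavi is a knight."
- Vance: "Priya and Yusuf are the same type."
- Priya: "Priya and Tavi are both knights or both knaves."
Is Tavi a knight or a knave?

Consistent assignments: {Yusuf=knave, Tavi=knight, Vance=knave, Priya=knight}
In every consistent assignment, Tavi is a knight.

Tavi is a knight.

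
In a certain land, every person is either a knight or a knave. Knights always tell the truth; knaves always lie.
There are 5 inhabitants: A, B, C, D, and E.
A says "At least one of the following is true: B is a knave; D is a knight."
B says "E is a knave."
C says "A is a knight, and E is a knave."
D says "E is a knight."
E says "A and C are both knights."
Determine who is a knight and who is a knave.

Suppose A is a knight. Then A's statement "at least one of the following is true: B is a knave; D is a knight" would have to be true. Checking the 16 ways to assign the others, none is consistent with every speaker.
(For instance, with B=knight, C=knave, D=knave, E=knave, A's claim "at least one of the following is true: B is a knave; D is a knight" comes out false where it would need to be true.)
So A must be a knave, making "at least one of the following is true: B is a knave; D is a knight" false. Taking A=knave, B=knight, C=knave, D=knave, E=knave, each remaining statement checks out:
  B (knight): "E is a knave" — true. ✓
  C (knave): "A is a knight, and E is a knave" — false. ✓
  D (knave): "E is a knight" — false. ✓
  E (knave): "A and C are both knights" — false. ✓
This is the unique consistent assignment.

Knights: B. Knaves: A, C, D, and E.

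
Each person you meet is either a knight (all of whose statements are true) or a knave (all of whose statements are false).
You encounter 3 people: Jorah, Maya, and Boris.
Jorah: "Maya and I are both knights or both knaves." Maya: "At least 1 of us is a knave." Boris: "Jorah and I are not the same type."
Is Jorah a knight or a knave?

Jorah is a knave.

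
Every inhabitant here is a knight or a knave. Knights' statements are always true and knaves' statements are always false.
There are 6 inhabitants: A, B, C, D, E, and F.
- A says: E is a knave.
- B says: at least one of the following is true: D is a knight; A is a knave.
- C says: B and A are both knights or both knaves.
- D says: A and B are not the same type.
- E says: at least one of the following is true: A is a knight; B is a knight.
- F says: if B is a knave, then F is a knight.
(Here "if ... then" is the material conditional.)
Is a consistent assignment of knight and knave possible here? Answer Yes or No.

Yes

One consistent assignment: A=knave, B=knight, C=knave, D=knight, E=knight, F=knight.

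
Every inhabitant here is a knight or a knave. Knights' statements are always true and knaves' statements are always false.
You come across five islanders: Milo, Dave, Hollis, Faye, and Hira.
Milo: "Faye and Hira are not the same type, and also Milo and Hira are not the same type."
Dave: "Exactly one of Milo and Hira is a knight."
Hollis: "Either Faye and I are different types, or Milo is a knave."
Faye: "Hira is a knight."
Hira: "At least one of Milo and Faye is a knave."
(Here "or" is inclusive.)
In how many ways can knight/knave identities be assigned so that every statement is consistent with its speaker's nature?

Consistent assignments:
  Milo=knave, Dave=knight, Hollis=knight, Faye=knight, Hira=knight

1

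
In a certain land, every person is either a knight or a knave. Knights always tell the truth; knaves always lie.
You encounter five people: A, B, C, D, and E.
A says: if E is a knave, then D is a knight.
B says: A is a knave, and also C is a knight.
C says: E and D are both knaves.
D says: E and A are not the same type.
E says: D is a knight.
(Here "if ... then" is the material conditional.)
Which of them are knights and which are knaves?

Knights: B and C. Knaves: A, D, and E.

Suppose A is a knight. Then A's statement "if E is a knave, then D is a knight" would have to be true. Checking the 16 ways to assign the others, none is consistent with every speaker.
(For instance, with B=knight, C=knight, D=knave, E=knave, A's claim "if E is a knave, then D is a knight" comes out false where it would need to be true.)
So A must be a knave, making "if E is a knave, then D is a knight" false. Taking A=knave, B=knight, C=knight, D=knave, E=knave, each remaining statement checks out:
  B (knight): "A is a knave, and also C is a knight" — true. ✓
  C (knight): "E and D are both knaves" — true. ✓
  D (knave): "E and A are not the same type" — false. ✓
  E (knave): "D is a knight" — false. ✓
This is the unique consistent assignment.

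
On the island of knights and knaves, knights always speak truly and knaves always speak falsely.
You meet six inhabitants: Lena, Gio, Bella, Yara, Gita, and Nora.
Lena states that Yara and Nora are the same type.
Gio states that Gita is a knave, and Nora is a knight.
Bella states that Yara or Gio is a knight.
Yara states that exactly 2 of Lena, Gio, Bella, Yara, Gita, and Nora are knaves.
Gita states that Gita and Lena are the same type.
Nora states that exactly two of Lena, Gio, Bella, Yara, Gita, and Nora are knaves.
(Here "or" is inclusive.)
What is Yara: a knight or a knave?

Yara is a knave.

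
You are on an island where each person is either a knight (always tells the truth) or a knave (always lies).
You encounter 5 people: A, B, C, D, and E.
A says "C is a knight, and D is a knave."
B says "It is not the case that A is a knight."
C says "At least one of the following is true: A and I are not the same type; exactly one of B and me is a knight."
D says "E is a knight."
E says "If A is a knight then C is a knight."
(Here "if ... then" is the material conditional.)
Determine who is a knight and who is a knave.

Suppose A is a knight. Then A's statement "C is a knight, and D is a knave" would have to be true. Checking the 16 ways to assign the others, none is consistent with every speaker.
(For instance, with B=knight, C=knight, D=knight, E=knight, A's claim "C is a knight, and D is a knave" comes out false where it would need to be true.)
So A must be a knave, making "C is a knight, and D is a knave" false. Taking A=knave, B=knight, C=knight, D=knight, E=knight, each remaining statement checks out:
  B (knight): "it is not the case that A is a knight" — true. ✓
  C (knight): "at least one of the following is true: A and I are not the same type; exactly one of B and me is a knight" — true. ✓
  D (knight): "E is a knight" — true. ✓
  E (knight): "if A is a knight then C is a knight" — true. ✓
This is the unique consistent assignment.

A is a knave, B is a knight, C is a knight, D is a knight, and E is a knight.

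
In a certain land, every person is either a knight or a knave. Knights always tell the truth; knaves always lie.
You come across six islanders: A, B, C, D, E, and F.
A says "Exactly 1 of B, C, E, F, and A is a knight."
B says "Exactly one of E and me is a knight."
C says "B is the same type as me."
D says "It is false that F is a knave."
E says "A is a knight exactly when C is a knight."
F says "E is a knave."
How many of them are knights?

The unique consistent assignment is A=knave, B=knight, C=knight, D=knight, E=knave, F=knight.
That has 4 knights.

4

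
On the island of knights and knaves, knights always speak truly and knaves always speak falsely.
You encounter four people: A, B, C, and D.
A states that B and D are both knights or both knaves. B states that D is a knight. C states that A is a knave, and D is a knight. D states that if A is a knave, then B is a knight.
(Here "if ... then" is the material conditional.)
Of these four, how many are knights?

The unique consistent assignment is A=knight, B=knight, C=knave, D=knight.
That has 3 knights.

3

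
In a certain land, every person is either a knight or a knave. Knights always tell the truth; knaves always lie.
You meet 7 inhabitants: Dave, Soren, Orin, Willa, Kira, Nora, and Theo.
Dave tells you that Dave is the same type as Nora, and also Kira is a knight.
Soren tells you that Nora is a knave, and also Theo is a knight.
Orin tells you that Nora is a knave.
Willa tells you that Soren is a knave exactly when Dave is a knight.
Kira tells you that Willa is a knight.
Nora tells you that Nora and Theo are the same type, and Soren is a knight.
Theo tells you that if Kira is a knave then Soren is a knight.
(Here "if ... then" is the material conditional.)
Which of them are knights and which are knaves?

Dave is a knave, Soren is a knave, Orin is a knight, Willa is a knave, Kira is a knave, Nora is a knave, and Theo is a knave.

Dave is a knave, and the claim "Dave is the same type as Nora, and also Kira is a knight" is indeed False.
Soren is a knave; "Nora is a knave, and also Theo is a knight" is False, as required.
Orin is a knight; "Nora is a knave" is true, as required.
Willa is a knave, and the claim "Soren is a knave exactly when Dave is a knight" is indeed False.
As a knave, Kira's statement "Willa is a knight" should be False; it is.
As a knave, Nora's statement "Nora and Theo are the same type, and Soren is a knight" should be False; it is.
Theo is a knave, so "if Kira is a knave then Soren is a knight" must be False — and it is.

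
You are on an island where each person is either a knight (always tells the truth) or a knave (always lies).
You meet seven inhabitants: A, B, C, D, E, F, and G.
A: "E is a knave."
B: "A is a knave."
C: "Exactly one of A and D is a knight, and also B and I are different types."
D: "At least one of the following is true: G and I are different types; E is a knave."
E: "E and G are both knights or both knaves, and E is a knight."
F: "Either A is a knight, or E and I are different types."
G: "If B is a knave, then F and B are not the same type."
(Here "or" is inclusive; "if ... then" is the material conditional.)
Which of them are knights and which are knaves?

Knights: A, D, F, and G. Knaves: B, C, and E.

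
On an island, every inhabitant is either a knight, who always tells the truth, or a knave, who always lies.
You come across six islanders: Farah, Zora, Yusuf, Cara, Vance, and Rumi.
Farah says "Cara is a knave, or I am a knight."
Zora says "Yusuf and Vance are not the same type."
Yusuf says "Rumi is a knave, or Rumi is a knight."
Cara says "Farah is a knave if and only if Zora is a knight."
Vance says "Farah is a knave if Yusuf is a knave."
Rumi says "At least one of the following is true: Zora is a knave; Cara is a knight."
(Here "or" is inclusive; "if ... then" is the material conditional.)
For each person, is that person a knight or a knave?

Knights: Farah, Yusuf, Cara, Vance, and Rumi. Knaves: Zora.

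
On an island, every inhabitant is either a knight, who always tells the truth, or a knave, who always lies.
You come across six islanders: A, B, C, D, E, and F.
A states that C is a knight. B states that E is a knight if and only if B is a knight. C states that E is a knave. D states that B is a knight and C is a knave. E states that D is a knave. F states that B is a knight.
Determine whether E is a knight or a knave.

E is a knight.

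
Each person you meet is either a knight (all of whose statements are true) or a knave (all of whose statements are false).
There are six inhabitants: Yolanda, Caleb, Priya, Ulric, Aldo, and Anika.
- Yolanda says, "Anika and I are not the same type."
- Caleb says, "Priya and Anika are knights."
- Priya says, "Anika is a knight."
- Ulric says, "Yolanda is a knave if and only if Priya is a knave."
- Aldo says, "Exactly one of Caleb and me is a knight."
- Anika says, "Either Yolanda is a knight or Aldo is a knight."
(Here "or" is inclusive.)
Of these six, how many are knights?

1

The unique consistent assignment is Yolanda=knave, Caleb=knave, Priya=knave, Ulric=knight, Aldo=knave, Anika=knave.
That has 1 knight.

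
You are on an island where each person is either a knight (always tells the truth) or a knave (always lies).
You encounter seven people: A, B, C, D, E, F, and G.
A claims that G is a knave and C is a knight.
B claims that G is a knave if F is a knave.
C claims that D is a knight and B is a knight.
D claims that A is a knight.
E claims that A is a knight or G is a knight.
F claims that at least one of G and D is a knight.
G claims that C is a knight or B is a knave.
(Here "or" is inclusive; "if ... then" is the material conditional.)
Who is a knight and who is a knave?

A is a knave, B is a knight, C is a knave, D is a knave, E is a knave, F is a knave, and G is a knave.

A is a knave; "G is a knave and C is a knight" is False, as required.
Since B is a knight, "G is a knave if F is a knave" needs to be True, which holds.
C (knave): "D is a knight and B is a knight" — False. ✓
D (knave): "A is a knight" — False. ✓
As a knave, E's statement "A is a knight or G is a knight" should be False; it is.
As a knave, F's statement "at least one of G and D is a knight" should be False; it is.
G is a knave, so "C is a knight or B is a knave" must be False — and it is.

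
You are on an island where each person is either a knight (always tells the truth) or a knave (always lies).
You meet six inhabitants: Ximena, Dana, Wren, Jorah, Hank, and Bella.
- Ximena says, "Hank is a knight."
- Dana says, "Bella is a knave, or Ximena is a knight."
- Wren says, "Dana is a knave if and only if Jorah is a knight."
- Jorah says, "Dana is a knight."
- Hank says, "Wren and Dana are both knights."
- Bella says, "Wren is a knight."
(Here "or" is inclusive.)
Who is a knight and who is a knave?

Ximena is a knave, Dana is a knight, Wren is a knave, Jorah is a knight, Hank is a knave, and Bella is a knave.

Ximena is a knave; "Hank is a knight" is False, as required.
Dana is a knight, and the claim "Bella is a knave, or Ximena is a knight" is indeed True.
Wren is a knave, so "Dana is a knave if and only if Jorah is a knight" must be False — and it is.
Jorah is a knight, and the claim "Dana is a knight" is indeed True.
Hank is a knave; "Wren and Dana are both knights" is False, as required.
Bella is a knave, so "Wren is a knight" must be False — and it is.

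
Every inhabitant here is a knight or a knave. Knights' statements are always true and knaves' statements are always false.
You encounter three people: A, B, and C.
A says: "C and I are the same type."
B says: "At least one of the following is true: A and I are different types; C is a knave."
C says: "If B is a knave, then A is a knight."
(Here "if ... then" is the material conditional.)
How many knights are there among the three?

The unique consistent assignment is A=knave, B=knight, C=knight.
That has 2 knights.

2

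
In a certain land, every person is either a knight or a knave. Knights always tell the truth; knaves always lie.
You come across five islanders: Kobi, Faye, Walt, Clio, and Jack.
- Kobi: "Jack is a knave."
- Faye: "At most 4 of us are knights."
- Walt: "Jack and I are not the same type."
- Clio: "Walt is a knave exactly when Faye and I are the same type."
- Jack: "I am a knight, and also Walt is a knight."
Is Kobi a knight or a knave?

Kobi is a knight.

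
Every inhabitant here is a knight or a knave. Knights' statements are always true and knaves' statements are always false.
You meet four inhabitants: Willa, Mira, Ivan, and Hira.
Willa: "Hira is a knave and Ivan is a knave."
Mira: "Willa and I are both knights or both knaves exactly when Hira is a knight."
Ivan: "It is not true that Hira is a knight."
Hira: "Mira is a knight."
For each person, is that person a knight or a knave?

Suppose Willa is a knight. Then Willa's statement "Hira is a knave and Ivan is a knave" would have to be true. Checking the 8 ways to assign the others, none is consistent with every speaker.
(For instance, with Mira=knave, Ivan=knight, Hira=knave, Willa's claim "Hira is a knave and Ivan is a knave" comes out false where it would need to be true.)
So Willa must be a knave, making "Hira is a knave and Ivan is a knave" false. Taking Willa=knave, Mira=knave, Ivan=knight, Hira=knave, each remaining statement checks out:
  Mira (knave): "Willa and I are both knights or both knaves exactly when Hira is a knight" — false. ✓
  Ivan (knight): "it is not true that Hira is a knight" — true. ✓
  Hira (knave): "Mira is a knight" — false. ✓
This is the unique consistent assignment.

Willa is a knave, Mira is a knave, Ivan is a knight, and Hira is a knave.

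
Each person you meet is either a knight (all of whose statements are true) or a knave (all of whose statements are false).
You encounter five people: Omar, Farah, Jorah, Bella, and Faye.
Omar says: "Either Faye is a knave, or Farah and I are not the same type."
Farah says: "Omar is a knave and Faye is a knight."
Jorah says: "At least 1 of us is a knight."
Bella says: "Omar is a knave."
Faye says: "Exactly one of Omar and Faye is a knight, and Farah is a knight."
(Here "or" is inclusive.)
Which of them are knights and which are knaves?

Knights: Omar and Jorah. Knaves: Farah, Bella, and Faye.

Omar is a knight, so "either Faye is a knave, or Farah and I are not the same type" must be true — and it is.
Farah is a knave, so "Omar is a knave and Faye is a knight" must be False — and it is.
Jorah is a knight, and the claim "at least 1 of us is a knight" is indeed true.
Bella is a knave; "Omar is a knave" is False, as required.
Faye (knave): "exactly one of Omar and Faye is a knight, and Farah is a knight" — False. ✓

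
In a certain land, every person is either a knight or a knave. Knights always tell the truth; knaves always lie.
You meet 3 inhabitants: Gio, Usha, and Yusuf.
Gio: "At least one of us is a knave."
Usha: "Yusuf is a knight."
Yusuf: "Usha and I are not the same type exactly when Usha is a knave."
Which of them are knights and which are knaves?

Gio is a knight, Usha is a knave, and Yusuf is a knave.

Gio is a knight; "at least one of us is a knave" is True, as required.
As a knave, Usha's statement "Yusuf is a knight" should be False; it is.
Yusuf is a knave, and the claim "Usha and I are not the same type exactly when Usha is a knave" is indeed False.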